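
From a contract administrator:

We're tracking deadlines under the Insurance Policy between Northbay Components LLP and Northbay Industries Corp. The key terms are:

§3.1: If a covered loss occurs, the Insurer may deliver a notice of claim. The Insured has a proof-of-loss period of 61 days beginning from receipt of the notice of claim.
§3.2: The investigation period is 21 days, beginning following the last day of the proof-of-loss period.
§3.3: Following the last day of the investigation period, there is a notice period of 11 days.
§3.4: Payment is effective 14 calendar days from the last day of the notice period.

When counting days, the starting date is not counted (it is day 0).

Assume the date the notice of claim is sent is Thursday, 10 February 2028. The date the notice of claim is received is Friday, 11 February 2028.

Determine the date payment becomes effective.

The last day of the proof-of-loss period: 61 calendar days after 11 February 2028 is 12 April 2028.
The last day of the investigation period: 21 calendar days after 12 April 2028 is 3 May 2028.
The last day of the notice period: 3 May 2028 + 11 days = 14 May 2028.
Adding 14 calendar days to 14 May 2028 gives 28 May 2028, which is the date payment becomes effective.

28 May 2028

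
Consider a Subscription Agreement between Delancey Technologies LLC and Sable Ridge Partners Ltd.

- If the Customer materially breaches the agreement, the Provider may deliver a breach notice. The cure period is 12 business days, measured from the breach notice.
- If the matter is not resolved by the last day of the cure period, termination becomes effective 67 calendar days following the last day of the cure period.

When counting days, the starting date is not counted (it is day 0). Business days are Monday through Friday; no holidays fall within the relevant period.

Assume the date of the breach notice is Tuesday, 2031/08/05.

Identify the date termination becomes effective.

The last day of the cure period: counting 12 business days from Tuesday, 2031/08/05 (Aug 6, Aug 7, Aug 8, Aug 11, …, Aug 19, Aug 20, Aug 21, skipping weekends) reaches Thursday, 2031/08/21.
The date termination becomes effective: 67 calendar days after 2031/08/21 is 2031/10/27.

2031/10/27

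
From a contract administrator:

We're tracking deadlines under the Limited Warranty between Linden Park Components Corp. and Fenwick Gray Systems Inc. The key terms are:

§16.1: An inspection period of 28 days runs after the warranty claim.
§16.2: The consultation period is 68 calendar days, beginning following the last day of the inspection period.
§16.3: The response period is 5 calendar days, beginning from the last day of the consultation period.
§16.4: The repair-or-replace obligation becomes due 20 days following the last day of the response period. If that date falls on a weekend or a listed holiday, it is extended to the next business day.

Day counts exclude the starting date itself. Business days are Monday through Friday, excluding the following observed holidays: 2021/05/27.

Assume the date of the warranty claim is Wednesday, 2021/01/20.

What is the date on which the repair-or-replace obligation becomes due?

Adding 28 calendar days to 2021/01/20 gives 2021/02/17, which is the last day of the inspection period.
The last day of the consultation period: 68 calendar days after 2021/02/17 is 2021/04/26.
The last day of the response period: 2021/04/26 + 5 days = 2021/05/01.
Adding 20 calendar days to 2021/05/01 gives 2021/05/21, which is the date on which the repair-or-replace obligation becomes due. 2021/05/21 is a Friday and is not a listed holiday, so no roll-forward applies.

2021/05/21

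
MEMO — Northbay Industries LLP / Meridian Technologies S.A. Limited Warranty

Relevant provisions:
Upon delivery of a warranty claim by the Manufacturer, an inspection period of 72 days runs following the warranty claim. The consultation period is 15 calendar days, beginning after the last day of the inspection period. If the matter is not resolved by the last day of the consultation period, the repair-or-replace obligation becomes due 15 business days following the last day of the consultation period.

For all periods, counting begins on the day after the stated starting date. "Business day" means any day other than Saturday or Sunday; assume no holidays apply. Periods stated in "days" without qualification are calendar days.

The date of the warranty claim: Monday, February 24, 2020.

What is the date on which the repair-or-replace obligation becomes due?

June 11, 2020

The last day of the inspection period: February 24, 2020 + 72 days = May 6, 2020.
Adding 15 calendar days to May 6, 2020 gives May 21, 2020, which is the last day of the consultation period.
The date on which the repair-or-replace obligation becomes due: counting 15 business days from Thursday, May 21, 2020 (May 22, May 25, May 26, May 27, …, Jun 9, Jun 10, Jun 11, skipping weekends) reaches Thursday, June 11, 2020.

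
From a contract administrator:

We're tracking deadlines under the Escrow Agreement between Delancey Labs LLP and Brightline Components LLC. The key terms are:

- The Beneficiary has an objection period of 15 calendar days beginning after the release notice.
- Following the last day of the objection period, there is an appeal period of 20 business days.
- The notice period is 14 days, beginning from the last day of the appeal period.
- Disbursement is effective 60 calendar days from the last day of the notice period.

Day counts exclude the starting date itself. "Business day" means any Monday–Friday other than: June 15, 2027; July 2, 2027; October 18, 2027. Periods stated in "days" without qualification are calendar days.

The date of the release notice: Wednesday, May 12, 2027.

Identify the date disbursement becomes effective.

Adding 15 calendar days to May 12, 2027 gives May 27, 2027, which is the last day of the objection period.
The last day of the appeal period: 20 business days after Thursday, May 27, 2027, skipping weekends and the listed holiday on Jun 15 — May 28, May 31, Jun 1, Jun 2, …, Jun 23, Jun 24, Jun 25 — lands on Friday, June 25, 2027.
The last day of the notice period: 14 calendar days after June 25, 2027 is July 9, 2027.
Adding 60 calendar days to July 9, 2027 gives September 7, 2027, which is the date disbursement becomes effective.

September 7, 2027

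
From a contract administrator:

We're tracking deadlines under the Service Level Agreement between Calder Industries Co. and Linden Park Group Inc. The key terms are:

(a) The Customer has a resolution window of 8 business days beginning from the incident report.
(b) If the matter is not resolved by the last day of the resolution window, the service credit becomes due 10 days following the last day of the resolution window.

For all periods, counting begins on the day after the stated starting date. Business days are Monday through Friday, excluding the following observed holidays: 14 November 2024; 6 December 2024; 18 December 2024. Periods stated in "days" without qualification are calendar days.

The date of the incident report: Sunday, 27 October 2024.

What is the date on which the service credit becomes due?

The last day of the resolution window: 8 business days after Sunday, 27 October 2024, skipping weekends — Oct 28, Oct 29, Oct 30, Oct 31, Nov 1, Nov 4, Nov 5, Nov 6 — lands on Wednesday, 6 November 2024.
The date on which the service credit becomes due: 6 November 2024 + 10 days = 16 November 2024.

16 November 2024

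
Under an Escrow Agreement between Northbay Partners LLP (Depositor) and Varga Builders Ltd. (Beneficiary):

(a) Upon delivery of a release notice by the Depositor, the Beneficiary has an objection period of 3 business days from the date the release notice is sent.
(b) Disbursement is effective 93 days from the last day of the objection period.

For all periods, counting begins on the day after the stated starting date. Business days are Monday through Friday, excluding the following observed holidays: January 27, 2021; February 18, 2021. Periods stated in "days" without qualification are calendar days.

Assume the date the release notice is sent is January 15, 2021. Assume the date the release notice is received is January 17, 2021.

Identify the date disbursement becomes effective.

The last day of the objection period: counting 3 business days from Friday, January 15, 2021 (Jan 18, Jan 19, Jan 20, skipping weekends) reaches Wednesday, January 20, 2021.
The date disbursement becomes effective: January 20, 2021 + 93 days = April 23, 2021.

April 23, 2021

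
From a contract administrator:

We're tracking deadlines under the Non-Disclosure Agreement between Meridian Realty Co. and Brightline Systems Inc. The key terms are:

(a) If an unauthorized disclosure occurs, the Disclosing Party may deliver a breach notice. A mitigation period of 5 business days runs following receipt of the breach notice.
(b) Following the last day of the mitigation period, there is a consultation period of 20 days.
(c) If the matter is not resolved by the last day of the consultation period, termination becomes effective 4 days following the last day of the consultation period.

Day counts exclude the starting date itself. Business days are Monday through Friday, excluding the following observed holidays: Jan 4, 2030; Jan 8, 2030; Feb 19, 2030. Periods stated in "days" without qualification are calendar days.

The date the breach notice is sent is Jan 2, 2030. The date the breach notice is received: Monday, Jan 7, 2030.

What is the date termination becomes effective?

The last day of the mitigation period: counting 5 business days from Monday, Jan 7, 2030 (Jan 9, Jan 10, Jan 11, Jan 14, Jan 15, skipping weekends and the listed holiday on Jan 8) reaches Tuesday, Jan 15, 2030.
The last day of the consultation period: 20 calendar days after Jan 15, 2030 is Feb 4, 2030.
The date termination becomes effective: Feb 4, 2030 + 4 days = Feb 8, 2030.

Feb 8, 2030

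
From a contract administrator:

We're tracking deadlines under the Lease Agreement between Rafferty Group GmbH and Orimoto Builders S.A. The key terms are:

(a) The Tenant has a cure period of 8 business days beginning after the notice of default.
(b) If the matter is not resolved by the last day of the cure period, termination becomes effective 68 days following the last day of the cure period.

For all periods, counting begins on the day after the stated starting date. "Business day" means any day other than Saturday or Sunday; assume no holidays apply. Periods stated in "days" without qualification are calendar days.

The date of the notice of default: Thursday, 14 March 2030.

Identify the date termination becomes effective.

The last day of the cure period: 8 business days after Thursday, 14 March 2030, skipping weekends — Mar 15, Mar 18, Mar 19, Mar 20, Mar 21, Mar 22, Mar 25, Mar 26 — lands on Tuesday, 26 March 2030.
The date termination becomes effective: 26 March 2030 + 68 days = 2 June 2030.

2 June 2030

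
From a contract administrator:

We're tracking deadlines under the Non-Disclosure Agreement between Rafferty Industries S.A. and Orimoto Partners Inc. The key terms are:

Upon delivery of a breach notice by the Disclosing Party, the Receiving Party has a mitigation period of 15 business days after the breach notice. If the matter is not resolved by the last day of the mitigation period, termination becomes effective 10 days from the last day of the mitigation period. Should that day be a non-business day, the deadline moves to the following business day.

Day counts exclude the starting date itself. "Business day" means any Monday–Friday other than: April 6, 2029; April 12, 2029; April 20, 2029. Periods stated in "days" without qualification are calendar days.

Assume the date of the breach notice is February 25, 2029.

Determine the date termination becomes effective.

March 26, 2029

The last day of the mitigation period: counting 15 business days from Sunday, February 25, 2029 (Feb 26, Feb 27, Feb 28, Mar 1, …, Mar 14, Mar 15, Mar 16, skipping weekends) reaches Friday, March 16, 2029.
The date termination becomes effective: March 16, 2029 + 10 days = March 26, 2029. March 26, 2029 is a Monday and is not a listed holiday, so no roll-forward applies.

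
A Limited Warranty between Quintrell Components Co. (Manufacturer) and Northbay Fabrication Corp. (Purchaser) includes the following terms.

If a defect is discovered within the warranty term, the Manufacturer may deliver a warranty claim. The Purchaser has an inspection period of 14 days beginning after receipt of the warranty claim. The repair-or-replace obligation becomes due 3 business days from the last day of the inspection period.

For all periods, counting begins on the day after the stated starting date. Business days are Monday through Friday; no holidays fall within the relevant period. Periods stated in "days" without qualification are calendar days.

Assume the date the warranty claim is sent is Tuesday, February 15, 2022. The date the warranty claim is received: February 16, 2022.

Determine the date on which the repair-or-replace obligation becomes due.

March 7, 2022

The last day of the inspection period: 14 calendar days after February 16, 2022 is March 2, 2022.
From Wednesday, March 2, 2022, 3 business days (Mar 3, Mar 4, Mar 7, skipping weekends) brings us to Monday, March 7, 2022, which is the date on which the repair-or-replace obligation becomes due.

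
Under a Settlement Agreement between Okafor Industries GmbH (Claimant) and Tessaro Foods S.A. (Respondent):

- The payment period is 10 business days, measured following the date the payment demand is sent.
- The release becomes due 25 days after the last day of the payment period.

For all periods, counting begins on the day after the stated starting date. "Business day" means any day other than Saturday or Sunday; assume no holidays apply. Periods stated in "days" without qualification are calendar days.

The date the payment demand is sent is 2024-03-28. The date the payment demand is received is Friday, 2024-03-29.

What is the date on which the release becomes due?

The last day of the payment period: counting 10 business days from Thursday, 2024-03-28 (Mar 29, Apr 1, Apr 2, Apr 3, Apr 4, Apr 5, Apr 8, Apr 9, Apr 10, Apr 11, skipping weekends) reaches Thursday, 2024-04-11.
The date on which the release becomes due: 2024-04-11 + 25 days = 2024-05-06.

2024-05-06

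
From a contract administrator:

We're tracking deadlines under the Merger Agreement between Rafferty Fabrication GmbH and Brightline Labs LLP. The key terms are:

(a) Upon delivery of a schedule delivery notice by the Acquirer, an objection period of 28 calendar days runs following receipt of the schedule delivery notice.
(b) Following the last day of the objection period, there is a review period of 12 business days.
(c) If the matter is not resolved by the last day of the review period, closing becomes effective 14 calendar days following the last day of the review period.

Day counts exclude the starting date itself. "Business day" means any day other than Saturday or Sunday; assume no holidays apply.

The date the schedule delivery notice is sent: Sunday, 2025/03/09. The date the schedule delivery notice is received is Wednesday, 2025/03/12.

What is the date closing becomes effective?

2025/05/09

The last day of the objection period: 28 calendar days after 2025/03/12 is 2025/04/09.
The last day of the review period: 12 business days after Wednesday, 2025/04/09, skipping weekends — Apr 10, Apr 11, Apr 14, Apr 15, …, Apr 23, Apr 24, Apr 25 — lands on Friday, 2025/04/25.
The date closing becomes effective: 14 calendar days after 2025/04/25 is 2025/05/09.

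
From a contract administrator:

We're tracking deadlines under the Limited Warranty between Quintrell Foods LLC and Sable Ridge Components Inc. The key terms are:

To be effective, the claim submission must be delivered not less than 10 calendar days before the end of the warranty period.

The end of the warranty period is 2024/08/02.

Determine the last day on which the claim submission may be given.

2024/08/02 minus 10 days is 2024/07/23.

2024/07/23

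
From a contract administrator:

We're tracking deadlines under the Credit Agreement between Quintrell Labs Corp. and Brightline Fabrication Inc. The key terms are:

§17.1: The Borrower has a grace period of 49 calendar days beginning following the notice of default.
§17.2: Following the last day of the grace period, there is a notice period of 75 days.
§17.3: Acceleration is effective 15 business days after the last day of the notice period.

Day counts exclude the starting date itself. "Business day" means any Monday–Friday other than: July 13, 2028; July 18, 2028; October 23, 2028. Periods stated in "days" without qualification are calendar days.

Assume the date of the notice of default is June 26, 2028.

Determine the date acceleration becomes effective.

November 17, 2028

Adding 49 calendar days to June 26, 2028 gives August 14, 2028, which is the last day of the grace period.
The last day of the notice period: August 14, 2028 + 75 days = October 28, 2028.
From Saturday, October 28, 2028, 15 business days (Oct 30, Oct 31, Nov 1, Nov 2, …, Nov 15, Nov 16, Nov 17, skipping weekends) brings us to Friday, November 17, 2028, which is the date acceleration becomes effective.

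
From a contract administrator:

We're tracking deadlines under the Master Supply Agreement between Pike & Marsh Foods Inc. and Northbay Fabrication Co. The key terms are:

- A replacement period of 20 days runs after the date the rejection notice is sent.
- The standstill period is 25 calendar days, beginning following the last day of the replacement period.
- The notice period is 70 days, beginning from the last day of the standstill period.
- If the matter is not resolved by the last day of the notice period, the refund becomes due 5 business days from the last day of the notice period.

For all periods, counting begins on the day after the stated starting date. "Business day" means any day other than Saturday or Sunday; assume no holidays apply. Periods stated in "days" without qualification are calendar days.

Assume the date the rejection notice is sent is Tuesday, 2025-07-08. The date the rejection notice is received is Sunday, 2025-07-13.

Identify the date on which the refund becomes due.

Adding 20 calendar days to 2025-07-08 gives 2025-07-28, which is the last day of the replacement period.
Adding 25 calendar days to 2025-07-28 gives 2025-08-22, which is the last day of the standstill period.
The last day of the notice period: 2025-08-22 + 70 days = 2025-10-31.
From Friday, 2025-10-31, 5 business days (Nov 3, Nov 4, Nov 5, Nov 6, Nov 7, skipping weekends) brings us to Friday, 2025-11-07, which is the date on which the refund becomes due.

2025-11-07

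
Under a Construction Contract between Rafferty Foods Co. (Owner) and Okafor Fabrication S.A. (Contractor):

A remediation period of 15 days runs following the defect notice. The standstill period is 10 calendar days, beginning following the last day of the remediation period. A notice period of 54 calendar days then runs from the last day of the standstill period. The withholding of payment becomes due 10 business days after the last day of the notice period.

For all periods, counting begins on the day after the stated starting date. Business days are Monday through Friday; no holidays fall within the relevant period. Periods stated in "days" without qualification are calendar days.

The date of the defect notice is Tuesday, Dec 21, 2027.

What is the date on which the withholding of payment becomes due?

Mar 23, 2028

The last day of the remediation period: 15 calendar days after Dec 21, 2027 is Jan 5, 2028.
The last day of the standstill period: Jan 5, 2028 + 10 days = Jan 15, 2028.
The last day of the notice period: 54 calendar days after Jan 15, 2028 is Mar 9, 2028.
The date on which the withholding of payment becomes due: counting 10 business days from Thursday, Mar 9, 2028 (Mar 10, Mar 13, Mar 14, Mar 15, Mar 16, Mar 17, Mar 20, Mar 21, Mar 22, Mar 23, skipping weekends) reaches Thursday, Mar 23, 2028.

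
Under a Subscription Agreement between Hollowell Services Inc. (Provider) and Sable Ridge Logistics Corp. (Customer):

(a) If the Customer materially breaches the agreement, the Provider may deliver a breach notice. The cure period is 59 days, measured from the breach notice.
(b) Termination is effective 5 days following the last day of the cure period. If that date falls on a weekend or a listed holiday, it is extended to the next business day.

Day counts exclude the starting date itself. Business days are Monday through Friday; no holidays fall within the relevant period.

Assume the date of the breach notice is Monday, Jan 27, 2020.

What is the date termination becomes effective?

Adding 59 calendar days to Jan 27, 2020 gives Mar 26, 2020, which is the last day of the cure period.
The date termination becomes effective: Mar 26, 2020 + 5 days = Mar 31, 2020. Mar 31, 2020 is a Tuesday, so no roll-forward applies.

Mar 31, 2020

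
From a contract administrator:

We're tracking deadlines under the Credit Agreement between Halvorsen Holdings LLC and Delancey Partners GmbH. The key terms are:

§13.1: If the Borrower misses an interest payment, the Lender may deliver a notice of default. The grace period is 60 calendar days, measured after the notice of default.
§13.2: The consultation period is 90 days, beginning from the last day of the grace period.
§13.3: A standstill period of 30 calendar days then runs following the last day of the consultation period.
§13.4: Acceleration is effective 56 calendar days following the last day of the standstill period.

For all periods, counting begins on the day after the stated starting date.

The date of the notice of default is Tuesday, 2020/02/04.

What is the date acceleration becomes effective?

2020/09/27

Adding 60 calendar days to 2020/02/04 gives 2020/04/04, which is the last day of the grace period.
Adding 90 calendar days to 2020/04/04 gives 2020/07/03, which is the last day of the consultation period.
The last day of the standstill period: 30 calendar days after 2020/07/03 is 2020/08/02.
The date acceleration becomes effective: 2020/08/02 + 56 days = 2020/09/27.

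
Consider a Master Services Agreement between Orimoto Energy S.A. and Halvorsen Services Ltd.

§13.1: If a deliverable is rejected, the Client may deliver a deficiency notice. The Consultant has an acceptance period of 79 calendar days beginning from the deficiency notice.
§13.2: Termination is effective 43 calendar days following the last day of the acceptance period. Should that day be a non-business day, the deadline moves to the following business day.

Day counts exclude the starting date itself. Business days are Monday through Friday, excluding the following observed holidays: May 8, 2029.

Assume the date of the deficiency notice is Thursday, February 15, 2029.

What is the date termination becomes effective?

June 18, 2029

The last day of the acceptance period: February 15, 2029 + 79 days = May 5, 2029.
The date termination becomes effective: May 5, 2029 + 43 days = June 17, 2029. That falls on a Sunday, so it rolls to the next business day, Monday, June 18, 2029.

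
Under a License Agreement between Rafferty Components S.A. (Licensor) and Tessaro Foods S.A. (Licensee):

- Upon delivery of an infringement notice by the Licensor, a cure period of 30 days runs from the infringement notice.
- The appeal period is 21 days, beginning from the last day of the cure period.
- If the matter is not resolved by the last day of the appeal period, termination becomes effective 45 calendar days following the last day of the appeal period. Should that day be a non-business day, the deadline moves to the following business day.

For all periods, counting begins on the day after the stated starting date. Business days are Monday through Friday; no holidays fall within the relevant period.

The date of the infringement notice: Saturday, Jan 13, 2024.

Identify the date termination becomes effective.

Adding 30 calendar days to Jan 13, 2024 gives Feb 12, 2024, which is the last day of the cure period.
Adding 21 calendar days to Feb 12, 2024 gives Mar 4, 2024, which is the last day of the appeal period.
The date termination becomes effective: Mar 4, 2024 + 45 days = Apr 18, 2024. Apr 18, 2024 is a Thursday, so no roll-forward applies.

Apr 18, 2024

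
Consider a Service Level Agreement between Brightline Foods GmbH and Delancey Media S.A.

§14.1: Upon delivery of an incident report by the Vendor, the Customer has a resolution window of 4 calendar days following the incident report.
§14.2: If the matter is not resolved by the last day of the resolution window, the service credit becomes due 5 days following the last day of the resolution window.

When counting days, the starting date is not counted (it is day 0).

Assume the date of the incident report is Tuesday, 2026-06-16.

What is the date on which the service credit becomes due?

2026-06-25

The last day of the resolution window: 4 calendar days after 2026-06-16 is 2026-06-20.
The date on which the service credit becomes due: 5 calendar days after 2026-06-20 is 2026-06-25.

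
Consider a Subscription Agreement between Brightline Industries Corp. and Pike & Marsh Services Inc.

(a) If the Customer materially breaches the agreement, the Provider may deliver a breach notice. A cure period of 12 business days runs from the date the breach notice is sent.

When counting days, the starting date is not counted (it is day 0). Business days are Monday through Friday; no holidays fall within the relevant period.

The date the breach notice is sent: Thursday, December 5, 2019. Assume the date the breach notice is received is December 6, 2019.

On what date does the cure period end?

December 23, 2019

The last day of the cure period: counting 12 business days from Thursday, December 5, 2019 (Dec 6, Dec 9, Dec 10, Dec 11, …, Dec 19, Dec 20, Dec 23, skipping weekends) reaches Monday, December 23, 2019.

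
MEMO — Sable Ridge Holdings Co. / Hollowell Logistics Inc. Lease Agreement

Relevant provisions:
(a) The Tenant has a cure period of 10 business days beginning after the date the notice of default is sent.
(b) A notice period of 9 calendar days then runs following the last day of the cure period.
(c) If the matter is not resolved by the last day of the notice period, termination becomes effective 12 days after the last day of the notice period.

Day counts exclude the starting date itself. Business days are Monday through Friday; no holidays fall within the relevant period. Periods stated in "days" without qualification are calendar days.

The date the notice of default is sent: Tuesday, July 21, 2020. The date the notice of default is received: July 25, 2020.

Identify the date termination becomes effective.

August 25, 2020

The last day of the cure period: counting 10 business days from Tuesday, July 21, 2020 (Jul 22, Jul 23, Jul 24, Jul 27, Jul 28, Jul 29, Jul 30, Jul 31, Aug 3, Aug 4, skipping weekends) reaches Tuesday, August 4, 2020.
The last day of the notice period: August 4, 2020 + 9 days = August 13, 2020.
The date termination becomes effective: 12 calendar days after August 13, 2020 is August 25, 2020.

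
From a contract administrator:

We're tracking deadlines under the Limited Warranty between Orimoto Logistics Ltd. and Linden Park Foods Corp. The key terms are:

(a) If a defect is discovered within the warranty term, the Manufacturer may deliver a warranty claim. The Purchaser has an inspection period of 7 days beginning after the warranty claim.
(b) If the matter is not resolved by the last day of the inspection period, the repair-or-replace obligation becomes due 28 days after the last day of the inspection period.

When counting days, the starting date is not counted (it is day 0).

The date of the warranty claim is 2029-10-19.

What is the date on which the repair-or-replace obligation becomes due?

Adding 7 calendar days to 2029-10-19 gives 2029-10-26, which is the last day of the inspection period.
The date on which the repair-or-replace obligation becomes due: 2029-10-26 + 28 days = 2029-11-23.

2029-11-23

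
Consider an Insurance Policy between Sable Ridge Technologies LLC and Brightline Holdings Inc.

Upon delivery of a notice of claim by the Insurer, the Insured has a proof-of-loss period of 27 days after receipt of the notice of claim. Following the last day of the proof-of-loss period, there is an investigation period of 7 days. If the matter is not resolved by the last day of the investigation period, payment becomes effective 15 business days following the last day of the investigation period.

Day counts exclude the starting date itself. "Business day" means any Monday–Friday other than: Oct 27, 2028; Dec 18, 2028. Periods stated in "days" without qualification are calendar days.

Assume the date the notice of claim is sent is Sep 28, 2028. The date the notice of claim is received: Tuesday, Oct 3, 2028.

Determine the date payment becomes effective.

The last day of the proof-of-loss period: Oct 3, 2028 + 27 days = Oct 30, 2028.
Adding 7 calendar days to Oct 30, 2028 gives Nov 6, 2028, which is the last day of the investigation period.
From Monday, Nov 6, 2028, 15 business days (Nov 7, Nov 8, Nov 9, Nov 10, …, Nov 23, Nov 24, Nov 27, skipping weekends) brings us to Monday, Nov 27, 2028, which is the date payment becomes effective.

Nov 27, 2028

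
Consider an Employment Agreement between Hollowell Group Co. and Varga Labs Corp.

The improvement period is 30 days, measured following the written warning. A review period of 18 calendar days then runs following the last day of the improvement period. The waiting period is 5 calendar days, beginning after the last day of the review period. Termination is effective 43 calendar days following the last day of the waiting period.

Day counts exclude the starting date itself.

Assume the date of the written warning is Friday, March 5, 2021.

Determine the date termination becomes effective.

The last day of the improvement period: March 5, 2021 + 30 days = April 4, 2021.
The last day of the review period: April 4, 2021 + 18 days = April 22, 2021.
Adding 5 calendar days to April 22, 2021 gives April 27, 2021, which is the last day of the waiting period.
Adding 43 calendar days to April 27, 2021 gives June 9, 2021, which is the date termination becomes effective.

June 9, 2021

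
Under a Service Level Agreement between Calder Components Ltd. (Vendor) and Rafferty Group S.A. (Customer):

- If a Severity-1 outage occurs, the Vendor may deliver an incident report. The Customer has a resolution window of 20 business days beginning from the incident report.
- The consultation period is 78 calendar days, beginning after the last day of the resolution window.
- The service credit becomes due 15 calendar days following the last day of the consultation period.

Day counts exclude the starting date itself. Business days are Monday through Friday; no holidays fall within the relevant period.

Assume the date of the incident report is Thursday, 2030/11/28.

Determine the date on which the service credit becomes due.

The last day of the resolution window: 20 business days after Thursday, 2030/11/28, skipping weekends — Nov 29, Dec 2, Dec 3, Dec 4, …, Dec 24, Dec 25, Dec 26 — lands on Thursday, 2030/12/26.
The last day of the consultation period: 2030/12/26 + 78 days = 2031/03/14.
Adding 15 calendar days to 2031/03/14 gives 2031/03/29, which is the date on which the service credit becomes due.

2031/03/29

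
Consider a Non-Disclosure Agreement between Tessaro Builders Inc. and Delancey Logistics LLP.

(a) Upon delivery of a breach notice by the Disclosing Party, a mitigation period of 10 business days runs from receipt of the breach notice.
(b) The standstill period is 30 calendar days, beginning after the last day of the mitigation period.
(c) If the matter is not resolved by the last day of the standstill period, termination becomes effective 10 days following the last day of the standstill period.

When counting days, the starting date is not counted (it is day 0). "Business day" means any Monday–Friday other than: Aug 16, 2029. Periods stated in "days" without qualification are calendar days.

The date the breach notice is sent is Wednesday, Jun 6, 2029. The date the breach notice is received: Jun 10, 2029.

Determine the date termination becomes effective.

The last day of the mitigation period: 10 business days after Sunday, Jun 10, 2029, skipping weekends — Jun 11, Jun 12, Jun 13, Jun 14, Jun 15, Jun 18, Jun 19, Jun 20, Jun 21, Jun 22 — lands on Friday, Jun 22, 2029.
Adding 30 calendar days to Jun 22, 2029 gives Jul 22, 2029, which is the last day of the standstill period.
Adding 10 calendar days to Jul 22, 2029 gives Aug 1, 2029, which is the date termination becomes effective.

Aug 1, 2029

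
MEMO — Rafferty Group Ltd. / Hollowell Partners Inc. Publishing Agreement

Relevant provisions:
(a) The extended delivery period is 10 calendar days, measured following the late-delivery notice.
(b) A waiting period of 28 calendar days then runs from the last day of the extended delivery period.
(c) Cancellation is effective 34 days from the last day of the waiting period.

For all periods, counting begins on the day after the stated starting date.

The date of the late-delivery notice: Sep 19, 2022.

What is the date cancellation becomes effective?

Nov 30, 2022

The last day of the extended delivery period: 10 calendar days after Sep 19, 2022 is Sep 29, 2022.
The last day of the waiting period: 28 calendar days after Sep 29, 2022 is Oct 27, 2022.
The date cancellation becomes effective: Oct 27, 2022 + 34 days = Nov 30, 2022.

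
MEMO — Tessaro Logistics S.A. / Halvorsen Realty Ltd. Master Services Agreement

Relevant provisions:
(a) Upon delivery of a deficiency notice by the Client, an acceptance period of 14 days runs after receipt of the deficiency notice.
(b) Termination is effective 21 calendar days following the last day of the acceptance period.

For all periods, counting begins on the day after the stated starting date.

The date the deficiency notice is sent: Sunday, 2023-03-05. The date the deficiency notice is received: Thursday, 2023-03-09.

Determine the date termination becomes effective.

2023-04-13

The last day of the acceptance period: 2023-03-09 + 14 days = 2023-03-23.
Adding 21 calendar days to 2023-03-23 gives 2023-04-13, which is the date termination becomes effective.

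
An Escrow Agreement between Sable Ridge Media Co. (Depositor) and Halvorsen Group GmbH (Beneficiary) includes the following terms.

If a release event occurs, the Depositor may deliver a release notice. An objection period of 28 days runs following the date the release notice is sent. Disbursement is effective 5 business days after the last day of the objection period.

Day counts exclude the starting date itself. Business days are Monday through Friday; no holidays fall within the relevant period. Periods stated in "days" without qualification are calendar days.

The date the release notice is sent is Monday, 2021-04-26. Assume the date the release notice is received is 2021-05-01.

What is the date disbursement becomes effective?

The last day of the objection period: 28 calendar days after 2021-04-26 is 2021-05-24.
The date disbursement becomes effective: counting 5 business days from Monday, 2021-05-24 (May 25, May 26, May 27, May 28, May 31, skipping weekends) reaches Monday, 2021-05-31.

2021-05-31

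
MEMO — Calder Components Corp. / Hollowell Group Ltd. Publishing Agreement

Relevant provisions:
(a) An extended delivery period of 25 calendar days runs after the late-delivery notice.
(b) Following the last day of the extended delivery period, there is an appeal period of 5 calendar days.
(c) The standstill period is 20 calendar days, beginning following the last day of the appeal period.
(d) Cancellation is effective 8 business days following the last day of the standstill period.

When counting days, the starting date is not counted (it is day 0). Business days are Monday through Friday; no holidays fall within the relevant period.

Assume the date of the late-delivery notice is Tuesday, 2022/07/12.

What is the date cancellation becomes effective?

2022/09/12

The last day of the extended delivery period: 2022/07/12 + 25 days = 2022/08/06.
Adding 5 calendar days to 2022/08/06 gives 2022/08/11, which is the last day of the appeal period.
The last day of the standstill period: 2022/08/11 + 20 days = 2022/08/31.
From Wednesday, 2022/08/31, 8 business days (Sep 1, Sep 2, Sep 5, Sep 6, Sep 7, Sep 8, Sep 9, Sep 12, skipping weekends) brings us to Monday, 2022/09/12, which is the date cancellation becomes effective.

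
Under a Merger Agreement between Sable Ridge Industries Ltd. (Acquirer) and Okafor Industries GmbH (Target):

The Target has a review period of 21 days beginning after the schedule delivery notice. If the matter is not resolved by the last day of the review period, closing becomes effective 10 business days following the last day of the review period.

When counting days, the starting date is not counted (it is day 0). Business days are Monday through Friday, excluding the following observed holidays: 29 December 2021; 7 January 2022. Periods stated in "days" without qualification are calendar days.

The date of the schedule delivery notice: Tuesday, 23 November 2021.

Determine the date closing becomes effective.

28 December 2021

The last day of the review period: 21 calendar days after 23 November 2021 is 14 December 2021.
From Tuesday, 14 December 2021, 10 business days (Dec 15, Dec 16, Dec 17, Dec 20, Dec 21, Dec 22, Dec 23, Dec 24, Dec 27, Dec 28, skipping weekends) brings us to Tuesday, 28 December 2021, which is the date closing becomes effective.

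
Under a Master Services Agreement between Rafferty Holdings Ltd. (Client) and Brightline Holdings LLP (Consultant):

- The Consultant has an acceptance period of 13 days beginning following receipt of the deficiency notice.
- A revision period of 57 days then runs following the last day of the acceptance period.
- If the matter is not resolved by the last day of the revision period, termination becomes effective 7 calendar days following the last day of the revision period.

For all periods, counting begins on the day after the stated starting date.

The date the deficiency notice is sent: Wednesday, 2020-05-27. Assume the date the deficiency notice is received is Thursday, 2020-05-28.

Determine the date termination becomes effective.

2020-08-13

The last day of the acceptance period: 2020-05-28 + 13 days = 2020-06-10.
The last day of the revision period: 57 calendar days after 2020-06-10 is 2020-08-06.
The date termination becomes effective: 7 calendar days after 2020-08-06 is 2020-08-13.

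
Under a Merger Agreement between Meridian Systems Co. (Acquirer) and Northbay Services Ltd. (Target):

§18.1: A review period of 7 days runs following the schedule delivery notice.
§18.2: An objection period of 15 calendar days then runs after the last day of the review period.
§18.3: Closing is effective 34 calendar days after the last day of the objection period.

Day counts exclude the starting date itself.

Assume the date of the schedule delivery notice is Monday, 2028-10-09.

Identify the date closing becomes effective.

2028-12-04

The last day of the review period: 7 calendar days after 2028-10-09 is 2028-10-16.
Adding 15 calendar days to 2028-10-16 gives 2028-10-31, which is the last day of the objection period.
Adding 34 calendar days to 2028-10-31 gives 2028-12-04, which is the date closing becomes effective.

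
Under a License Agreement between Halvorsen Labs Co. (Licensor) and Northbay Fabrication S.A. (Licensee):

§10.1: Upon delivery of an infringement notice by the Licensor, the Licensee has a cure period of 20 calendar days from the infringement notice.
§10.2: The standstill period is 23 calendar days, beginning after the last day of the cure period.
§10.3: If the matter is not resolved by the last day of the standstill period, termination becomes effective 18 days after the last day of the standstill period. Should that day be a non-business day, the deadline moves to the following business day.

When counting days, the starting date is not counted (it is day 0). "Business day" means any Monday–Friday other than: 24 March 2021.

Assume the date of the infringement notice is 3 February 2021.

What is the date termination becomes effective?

5 April 2021

The last day of the cure period: 3 February 2021 + 20 days = 23 February 2021.
The last day of the standstill period: 23 February 2021 + 23 days = 18 March 2021.
The date termination becomes effective: 18 calendar days after 18 March 2021 is 5 April 2021. 5 April 2021 is a Monday and is not a listed holiday, so no roll-forward applies.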